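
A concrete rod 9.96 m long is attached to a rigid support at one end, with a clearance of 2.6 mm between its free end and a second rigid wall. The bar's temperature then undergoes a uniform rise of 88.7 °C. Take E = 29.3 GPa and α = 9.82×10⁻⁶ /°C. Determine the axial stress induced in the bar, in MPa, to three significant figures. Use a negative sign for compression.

-17.9 MPa

Free thermal expansion αLΔT = 9.82e-6 · 9960 · 88.7 = 8.675 mm.
The walls engage after the gap closes; constrained expansion = 8.675 − 2.6 = 6.075 mm.
The walls impose strain ε = −(6.075)/9960 = -6.0999e-04; σ = Eε = 29300 · -6.0999e-04 = -17.87 MPa.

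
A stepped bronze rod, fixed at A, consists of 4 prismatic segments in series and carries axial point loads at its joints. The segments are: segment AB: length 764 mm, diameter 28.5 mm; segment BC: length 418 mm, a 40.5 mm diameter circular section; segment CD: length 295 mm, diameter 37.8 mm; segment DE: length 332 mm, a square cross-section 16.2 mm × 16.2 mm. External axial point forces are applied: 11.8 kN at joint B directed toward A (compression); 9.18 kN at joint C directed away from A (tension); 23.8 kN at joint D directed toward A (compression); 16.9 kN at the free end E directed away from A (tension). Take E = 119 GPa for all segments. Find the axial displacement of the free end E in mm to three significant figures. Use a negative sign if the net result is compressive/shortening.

0.0748 mm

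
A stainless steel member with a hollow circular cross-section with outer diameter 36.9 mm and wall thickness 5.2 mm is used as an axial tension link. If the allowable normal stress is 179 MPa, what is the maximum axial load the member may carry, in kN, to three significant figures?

92.7 kN

A = 517.9 mm².
P_max = σ_allow · A = 179 · 517.9 = 92700 N = 92.7 kN.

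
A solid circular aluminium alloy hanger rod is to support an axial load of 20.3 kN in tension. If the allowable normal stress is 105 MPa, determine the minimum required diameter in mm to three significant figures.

15.7 mm

Required area A ≥ P/σ_allow = 20300/105 = 193.3 mm².
For a solid circular section, d ≥ √(4A/π) = 15.69 mm.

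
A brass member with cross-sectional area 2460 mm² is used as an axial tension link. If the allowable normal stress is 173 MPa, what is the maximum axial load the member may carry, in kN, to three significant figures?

426 kN

P_max = σ_allow · A = 173 · 2460 = 425600 N = 425.6 kN.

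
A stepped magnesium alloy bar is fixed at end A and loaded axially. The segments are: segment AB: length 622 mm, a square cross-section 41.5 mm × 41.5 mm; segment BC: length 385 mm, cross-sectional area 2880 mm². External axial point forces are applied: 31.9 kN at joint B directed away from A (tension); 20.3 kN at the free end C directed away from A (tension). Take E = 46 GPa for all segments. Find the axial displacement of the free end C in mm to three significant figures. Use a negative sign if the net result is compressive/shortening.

Internal axial forces (sectioning from the free end, tension +): N_BC = 20.3 kN, N_AB = 52.2 kN.
A_AB = 1722 mm².
δ_AB = 52200·622/(1722·46000) = 0.4098 mm
δ_BC = 20300·385/(2880·46000) = 0.05899 mm
δ = Σδ_i = 0.4688 mm.

0.469 mm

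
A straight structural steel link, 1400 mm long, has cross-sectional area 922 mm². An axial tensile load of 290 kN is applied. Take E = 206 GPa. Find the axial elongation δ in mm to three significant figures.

2.14 mm

δ_mech = NL/(AE) = 290000·1400/(922·206000) = 2.138 mm.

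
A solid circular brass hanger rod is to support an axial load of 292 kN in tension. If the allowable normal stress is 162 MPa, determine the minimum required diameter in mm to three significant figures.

Required area A ≥ P/σ_allow = 292000/162 = 1802 mm².
For a solid circular section, d ≥ √(4A/π) = 47.91 mm.

47.9 mm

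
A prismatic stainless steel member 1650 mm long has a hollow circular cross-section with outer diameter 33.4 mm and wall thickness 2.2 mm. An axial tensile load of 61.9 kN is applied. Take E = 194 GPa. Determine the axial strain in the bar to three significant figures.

A = 215.6 mm².
σ = N/A = 287.1 MPa; ε = σ/E = 287.1/194000 = 1.480e-03.

0.00148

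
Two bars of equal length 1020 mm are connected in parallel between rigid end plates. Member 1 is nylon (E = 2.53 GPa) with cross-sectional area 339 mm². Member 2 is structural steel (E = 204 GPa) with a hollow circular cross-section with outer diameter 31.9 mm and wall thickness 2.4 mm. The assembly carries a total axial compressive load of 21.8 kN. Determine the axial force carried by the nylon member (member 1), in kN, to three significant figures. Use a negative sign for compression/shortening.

-0.404 kN

A_2 = 222.4 mm².
Equal strain + equilibrium ⇒ each member carries load in proportion to AE: A₁E₁ = 857700 N, A₂E₂ = 45370000 N, ΣAE = 46230000 N.
F₁ = P·A₁E₁/ΣAE = -21800·857700/46230000 = -404.4 N.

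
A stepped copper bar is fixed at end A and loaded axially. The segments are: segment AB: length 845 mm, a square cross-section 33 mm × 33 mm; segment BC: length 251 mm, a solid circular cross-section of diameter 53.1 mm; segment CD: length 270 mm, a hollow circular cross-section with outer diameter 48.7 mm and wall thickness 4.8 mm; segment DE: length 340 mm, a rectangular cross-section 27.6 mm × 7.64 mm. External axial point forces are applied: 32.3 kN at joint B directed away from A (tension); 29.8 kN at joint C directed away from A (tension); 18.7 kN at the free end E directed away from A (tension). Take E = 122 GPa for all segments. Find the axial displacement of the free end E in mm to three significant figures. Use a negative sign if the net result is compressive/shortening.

Internal axial forces (sectioning from the free end, tension +): N_DE = 18.7 kN, N_CD = 18.7 kN, N_BC = 48.5 kN, N_AB = 80.8 kN.
A_AB = 1089 mm².
A_BC = 2215 mm².
A_CD = 662 mm².
A_DE = 210.9 mm².
δ_AB = 80800·845/(1089·122000) = 0.5139 mm
δ_BC = 48500·251/(2215·122000) = 0.04506 mm
δ_CD = 18700·270/(662·122000) = 0.06252 mm
δ_DE = 18700·340/(210.9·122000) = 0.2471 mm
δ = Σδ_i = 0.8686 mm.

0.869 mm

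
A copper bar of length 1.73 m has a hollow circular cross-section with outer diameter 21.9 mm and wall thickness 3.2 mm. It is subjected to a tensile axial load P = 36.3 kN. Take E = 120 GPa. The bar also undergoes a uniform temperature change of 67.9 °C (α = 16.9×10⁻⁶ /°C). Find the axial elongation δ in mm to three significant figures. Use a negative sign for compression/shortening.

4.77 mm

A = 188 mm².
δ_mech = NL/(AE) = 36300·1730/(188·120000) = 2.784 mm.
δ_thermal = αLΔT = 16.9e-6·1730·67.9 = 1.985 mm.
δ = δ_mech + δ_thermal = 4.769 mm.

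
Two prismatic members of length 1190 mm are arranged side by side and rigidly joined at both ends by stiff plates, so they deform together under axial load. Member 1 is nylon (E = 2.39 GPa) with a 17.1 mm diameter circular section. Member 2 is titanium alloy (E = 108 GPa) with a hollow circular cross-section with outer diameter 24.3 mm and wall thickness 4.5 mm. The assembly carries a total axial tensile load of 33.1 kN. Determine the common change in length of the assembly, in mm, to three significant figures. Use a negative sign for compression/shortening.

1.28 mm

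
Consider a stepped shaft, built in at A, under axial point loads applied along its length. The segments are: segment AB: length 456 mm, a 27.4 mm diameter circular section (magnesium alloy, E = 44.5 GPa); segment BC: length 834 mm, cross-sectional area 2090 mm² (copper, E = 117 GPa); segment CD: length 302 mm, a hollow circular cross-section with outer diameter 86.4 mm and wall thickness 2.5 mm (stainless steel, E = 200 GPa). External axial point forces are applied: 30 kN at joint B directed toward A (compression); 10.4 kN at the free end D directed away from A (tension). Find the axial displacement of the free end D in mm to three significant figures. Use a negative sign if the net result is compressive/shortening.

-0.281 mm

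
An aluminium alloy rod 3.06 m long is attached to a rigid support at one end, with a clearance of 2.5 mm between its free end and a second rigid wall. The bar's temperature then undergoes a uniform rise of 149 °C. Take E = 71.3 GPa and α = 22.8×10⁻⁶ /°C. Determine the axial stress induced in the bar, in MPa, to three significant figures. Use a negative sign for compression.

-184 MPa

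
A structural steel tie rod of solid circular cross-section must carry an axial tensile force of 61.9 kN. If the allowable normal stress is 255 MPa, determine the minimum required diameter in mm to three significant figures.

Required area A ≥ P/σ_allow = 61900/255 = 242.7 mm².
For a solid circular section, d ≥ √(4A/π) = 17.58 mm.

17.6 mm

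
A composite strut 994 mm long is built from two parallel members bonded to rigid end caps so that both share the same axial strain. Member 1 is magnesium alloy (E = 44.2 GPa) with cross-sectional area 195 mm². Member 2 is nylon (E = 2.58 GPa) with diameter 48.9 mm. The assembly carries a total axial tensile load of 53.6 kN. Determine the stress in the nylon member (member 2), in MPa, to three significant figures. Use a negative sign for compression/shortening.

10.3 MPa

A_2 = 1878 mm².
Equal strain + equilibrium ⇒ each member carries load in proportion to AE: A₁E₁ = 8619000 N, A₂E₂ = 4845000 N, ΣAE = 13460000 N.
σ₂ = P·E₂/ΣAE = 53600·2580/13460000 = 10.27 MPa.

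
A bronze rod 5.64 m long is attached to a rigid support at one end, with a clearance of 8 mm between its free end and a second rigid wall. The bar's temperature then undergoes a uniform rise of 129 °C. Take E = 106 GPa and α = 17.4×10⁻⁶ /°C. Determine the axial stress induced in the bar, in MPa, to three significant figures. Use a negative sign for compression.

-87.6 MPa

Free thermal expansion αLΔT = 17.4e-6 · 5640 · 129 = 12.66 mm.
The walls engage after the gap closes; constrained expansion = 12.66 − 8 = 4.66 mm.
The walls impose strain ε = −(4.66)/5640 = -8.2616e-04; σ = Eε = 106000 · -8.2616e-04 = -87.57 MPa.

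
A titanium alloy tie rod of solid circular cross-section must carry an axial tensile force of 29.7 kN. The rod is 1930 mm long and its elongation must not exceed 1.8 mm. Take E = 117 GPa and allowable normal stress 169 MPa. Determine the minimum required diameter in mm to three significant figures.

18.6 mm

Required area A ≥ P/σ_allow = 29700/169 = 175.7 mm².
For a solid circular section, d ≥ √(4A/π) = 14.96 mm.
Elongation limit: A ≥ PL/(Eδ_allow) = 29700·1930/(117000·1.8) = 272.2 mm² ⇒ d ≥ 18.62 mm.
The elongation limit governs.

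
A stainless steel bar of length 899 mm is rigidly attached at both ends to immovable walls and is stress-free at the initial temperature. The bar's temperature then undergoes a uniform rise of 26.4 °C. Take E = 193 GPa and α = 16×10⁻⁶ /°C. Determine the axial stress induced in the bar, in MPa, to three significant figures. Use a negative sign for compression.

Free thermal expansion αLΔT = 16e-6 · 899 · 26.4 = 0.3797 mm.
The walls impose strain ε = −(0.3797)/899 = -4.2240e-04; σ = Eε = 193000 · -4.2240e-04 = -81.52 MPa.

-81.5 MPa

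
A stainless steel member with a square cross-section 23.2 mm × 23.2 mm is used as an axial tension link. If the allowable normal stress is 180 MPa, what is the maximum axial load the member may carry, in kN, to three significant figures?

96.9 kN

A = 538.2 mm².
P_max = σ_allow · A = 180 · 538.2 = 96880 N = 96.88 kN.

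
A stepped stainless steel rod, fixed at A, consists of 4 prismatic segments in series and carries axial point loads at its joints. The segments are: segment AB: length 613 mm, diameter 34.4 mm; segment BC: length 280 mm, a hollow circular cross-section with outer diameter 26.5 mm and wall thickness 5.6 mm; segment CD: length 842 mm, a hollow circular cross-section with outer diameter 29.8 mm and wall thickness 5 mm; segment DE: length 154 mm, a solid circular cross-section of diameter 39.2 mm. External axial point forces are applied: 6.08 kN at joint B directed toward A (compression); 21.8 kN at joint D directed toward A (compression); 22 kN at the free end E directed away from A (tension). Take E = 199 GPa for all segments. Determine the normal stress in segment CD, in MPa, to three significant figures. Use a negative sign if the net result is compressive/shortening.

Internal axial forces (sectioning from the free end, tension +): N_DE = 22 kN, N_CD = 0.2 kN, N_BC = 0.2 kN, N_AB = -5.88 kN.
A_CD = 389.6 mm².
σ_CD = N_CD/A_CD = 200/389.6 = 0.5134 MPa.

0.513 MPa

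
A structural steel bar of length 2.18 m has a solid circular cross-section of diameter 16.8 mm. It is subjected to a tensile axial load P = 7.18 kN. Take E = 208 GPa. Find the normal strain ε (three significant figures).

1.56e-04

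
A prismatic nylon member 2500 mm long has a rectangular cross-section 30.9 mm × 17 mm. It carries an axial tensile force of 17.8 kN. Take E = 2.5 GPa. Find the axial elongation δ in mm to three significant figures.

A = 525.3 mm².
δ_mech = NL/(AE) = 17800·2500/(525.3·2500) = 33.89 mm.

33.9 mm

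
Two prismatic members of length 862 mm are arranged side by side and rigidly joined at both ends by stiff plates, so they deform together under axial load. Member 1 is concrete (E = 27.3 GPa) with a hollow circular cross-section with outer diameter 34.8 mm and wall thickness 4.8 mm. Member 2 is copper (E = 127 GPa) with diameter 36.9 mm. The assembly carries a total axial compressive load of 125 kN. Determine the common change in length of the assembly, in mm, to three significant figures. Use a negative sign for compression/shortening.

A_1 = 452.4 mm².
A_2 = 1069 mm².
Equal strain + equilibrium ⇒ each member carries load in proportion to AE: A₁E₁ = 12350000 N, A₂E₂ = 135800000 N, ΣAE = 148200000 N.
δ = PL/ΣAE = -125000·862/148200000 = -0.7272 mm.

-0.727 mm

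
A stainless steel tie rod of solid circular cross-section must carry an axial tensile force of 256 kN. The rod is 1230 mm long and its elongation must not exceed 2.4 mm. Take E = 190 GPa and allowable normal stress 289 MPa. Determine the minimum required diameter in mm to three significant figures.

Required area A ≥ P/σ_allow = 256000/289 = 885.8 mm².
For a solid circular section, d ≥ √(4A/π) = 33.58 mm.
Elongation limit: A ≥ PL/(Eδ_allow) = 256000·1230/(190000·2.4) = 690.5 mm² ⇒ d ≥ 29.65 mm.
The stress limit governs.

33.6 mm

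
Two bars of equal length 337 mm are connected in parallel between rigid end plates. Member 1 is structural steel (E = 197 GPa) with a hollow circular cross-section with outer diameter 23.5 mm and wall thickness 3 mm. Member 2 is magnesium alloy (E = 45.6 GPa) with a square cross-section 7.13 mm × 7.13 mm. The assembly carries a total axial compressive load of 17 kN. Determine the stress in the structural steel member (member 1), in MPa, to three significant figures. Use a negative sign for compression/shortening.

A_1 = 193.2 mm².
A_2 = 50.84 mm².
Equal strain + equilibrium ⇒ each member carries load in proportion to AE: A₁E₁ = 38060000 N, A₂E₂ = 2318000 N, ΣAE = 40380000 N.
σ₁ = P·E₁/ΣAE = -17000·197000/40380000 = -82.94 MPa.

-82.9 MPa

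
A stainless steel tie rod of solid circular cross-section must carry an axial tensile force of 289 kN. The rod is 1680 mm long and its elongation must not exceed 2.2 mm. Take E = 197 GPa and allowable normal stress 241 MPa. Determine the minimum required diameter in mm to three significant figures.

Required area A ≥ P/σ_allow = 289000/241 = 1199 mm².
For a solid circular section, d ≥ √(4A/π) = 39.07 mm.
Elongation limit: A ≥ PL/(Eδ_allow) = 289000·1680/(197000·2.2) = 1120 mm² ⇒ d ≥ 37.77 mm.
The stress limit governs.

39.1 mm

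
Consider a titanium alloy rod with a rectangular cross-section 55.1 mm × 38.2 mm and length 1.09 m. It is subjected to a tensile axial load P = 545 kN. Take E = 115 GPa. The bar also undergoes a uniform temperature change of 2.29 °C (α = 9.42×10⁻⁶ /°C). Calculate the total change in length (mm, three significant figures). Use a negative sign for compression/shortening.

A = 2105 mm².
δ_mech = NL/(AE) = 545000·1090/(2105·115000) = 2.454 mm.
δ_thermal = αLΔT = 9.42e-6·1090·2.29 = 0.02351 mm.
δ = δ_mech + δ_thermal = 2.478 mm.

2.48 mm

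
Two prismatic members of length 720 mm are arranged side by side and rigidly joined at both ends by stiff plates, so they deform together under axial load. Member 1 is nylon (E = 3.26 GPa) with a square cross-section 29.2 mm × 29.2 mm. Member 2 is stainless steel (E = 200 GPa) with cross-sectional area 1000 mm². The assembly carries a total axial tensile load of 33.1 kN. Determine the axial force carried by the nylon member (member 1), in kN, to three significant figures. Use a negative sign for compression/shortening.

0.454 kN

A_1 = 852.6 mm².
Equal strain + equilibrium ⇒ each member carries load in proportion to AE: A₁E₁ = 2780000 N, A₂E₂ = 200000000 N, ΣAE = 202800000 N.
F₁ = P·A₁E₁/ΣAE = 33100·2780000/202800000 = 453.7 N.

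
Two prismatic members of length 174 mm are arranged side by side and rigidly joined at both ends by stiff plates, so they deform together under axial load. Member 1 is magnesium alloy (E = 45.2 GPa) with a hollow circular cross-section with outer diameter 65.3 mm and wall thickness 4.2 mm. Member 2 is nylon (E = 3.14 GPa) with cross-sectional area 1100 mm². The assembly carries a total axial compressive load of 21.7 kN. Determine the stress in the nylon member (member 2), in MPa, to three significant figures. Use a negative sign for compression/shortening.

-1.71 MPa

A_1 = 806.2 mm².
Equal strain + equilibrium ⇒ each member carries load in proportion to AE: A₁E₁ = 36440000 N, A₂E₂ = 3454000 N, ΣAE = 39890000 N.
σ₂ = P·E₂/ΣAE = -21700·3140/39890000 = -1.708 MPa.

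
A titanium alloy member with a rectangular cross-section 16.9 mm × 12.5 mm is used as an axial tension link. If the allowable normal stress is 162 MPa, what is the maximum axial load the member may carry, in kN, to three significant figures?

A = 211.2 mm².
P_max = σ_allow · A = 162 · 211.2 = 34220 N = 34.22 kN.

34.2 kN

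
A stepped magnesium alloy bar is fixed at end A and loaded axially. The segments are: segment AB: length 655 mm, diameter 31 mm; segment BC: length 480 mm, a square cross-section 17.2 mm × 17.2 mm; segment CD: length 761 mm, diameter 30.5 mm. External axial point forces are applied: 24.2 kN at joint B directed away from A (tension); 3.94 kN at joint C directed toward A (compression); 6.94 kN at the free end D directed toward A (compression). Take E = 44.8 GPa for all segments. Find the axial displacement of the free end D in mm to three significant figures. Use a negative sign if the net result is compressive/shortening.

Internal axial forces (sectioning from the free end, tension +): N_CD = -6.94 kN, N_BC = -10.88 kN, N_AB = 13.32 kN.
A_AB = 754.8 mm².
A_BC = 295.8 mm².
A_CD = 730.6 mm².
δ_AB = 13320·655/(754.8·44800) = 0.258 mm
δ_BC = -10880·480/(295.8·44800) = -0.394 mm
δ_CD = -6940·761/(730.6·44800) = -0.1614 mm
δ = Σδ_i = -0.2974 mm.

-0.297 mm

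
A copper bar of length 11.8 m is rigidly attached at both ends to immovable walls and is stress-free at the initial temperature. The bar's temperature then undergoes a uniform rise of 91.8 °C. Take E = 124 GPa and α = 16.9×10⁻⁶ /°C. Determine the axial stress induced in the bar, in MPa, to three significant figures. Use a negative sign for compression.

-192 MPa

Free thermal expansion αLΔT = 16.9e-6 · 11800 · 91.8 = 18.31 mm.
The walls impose strain ε = −(18.31)/11800 = -1.5514e-03; σ = Eε = 124000 · -1.5514e-03 = -192.4 MPa.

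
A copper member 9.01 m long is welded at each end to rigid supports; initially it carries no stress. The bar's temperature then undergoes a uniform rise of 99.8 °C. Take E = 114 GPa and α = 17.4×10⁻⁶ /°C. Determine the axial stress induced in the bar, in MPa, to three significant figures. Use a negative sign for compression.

Free thermal expansion αLΔT = 17.4e-6 · 9010 · 99.8 = 15.65 mm.
The walls impose strain ε = −(15.65)/9010 = -1.7365e-03; σ = Eε = 114000 · -1.7365e-03 = -198 MPa.

-198 MPa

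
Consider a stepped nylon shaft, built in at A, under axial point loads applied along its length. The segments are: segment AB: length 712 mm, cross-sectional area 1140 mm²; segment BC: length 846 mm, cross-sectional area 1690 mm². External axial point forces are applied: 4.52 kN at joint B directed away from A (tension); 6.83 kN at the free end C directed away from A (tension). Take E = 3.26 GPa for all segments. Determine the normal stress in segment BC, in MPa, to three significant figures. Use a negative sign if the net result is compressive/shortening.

Internal axial forces (sectioning from the free end, tension +): N_BC = 6.83 kN, N_AB = 11.35 kN.
σ_BC = N_BC/A_BC = 6830/1690 = 4.041 MPa.

4.04 MPa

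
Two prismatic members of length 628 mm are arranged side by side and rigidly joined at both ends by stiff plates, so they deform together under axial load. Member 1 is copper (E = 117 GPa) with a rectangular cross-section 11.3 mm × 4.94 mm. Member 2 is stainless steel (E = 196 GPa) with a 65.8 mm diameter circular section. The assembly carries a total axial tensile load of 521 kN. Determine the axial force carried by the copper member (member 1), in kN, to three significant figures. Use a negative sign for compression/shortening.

5.06 kN

A_1 = 55.82 mm².
A_2 = 3400 mm².
Equal strain + equilibrium ⇒ each member carries load in proportion to AE: A₁E₁ = 6531000 N, A₂E₂ = 666500000 N, ΣAE = 673000000 N.
F₁ = P·A₁E₁/ΣAE = 521000·6531000/673000000 = 5056 N.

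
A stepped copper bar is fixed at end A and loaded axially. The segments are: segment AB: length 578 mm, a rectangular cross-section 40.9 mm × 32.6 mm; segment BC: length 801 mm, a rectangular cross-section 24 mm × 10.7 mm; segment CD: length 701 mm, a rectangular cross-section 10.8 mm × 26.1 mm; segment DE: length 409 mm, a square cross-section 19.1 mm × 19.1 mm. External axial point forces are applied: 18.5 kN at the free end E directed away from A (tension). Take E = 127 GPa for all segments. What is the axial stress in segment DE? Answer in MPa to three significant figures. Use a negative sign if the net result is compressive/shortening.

50.7 MPa

Internal axial forces (sectioning from the free end, tension +): N_DE = 18.5 kN, N_CD = 18.5 kN, N_BC = 18.5 kN, N_AB = 18.5 kN.
A_DE = 364.8 mm².
σ_DE = N_DE/A_DE = 18500/364.8 = 50.71 MPa.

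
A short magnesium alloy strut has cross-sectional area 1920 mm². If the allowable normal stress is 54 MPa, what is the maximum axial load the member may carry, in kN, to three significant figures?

104 kN

P_max = σ_allow · A = 54 · 1920 = 103700 N = 103.7 kN.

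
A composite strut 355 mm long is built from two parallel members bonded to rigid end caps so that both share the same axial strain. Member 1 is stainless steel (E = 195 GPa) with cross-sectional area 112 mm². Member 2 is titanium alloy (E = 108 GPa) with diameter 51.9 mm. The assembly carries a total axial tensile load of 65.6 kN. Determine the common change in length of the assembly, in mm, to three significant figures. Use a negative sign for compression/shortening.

0.0930 mm

A_2 = 2116 mm².
Equal strain + equilibrium ⇒ each member carries load in proportion to AE: A₁E₁ = 21840000 N, A₂E₂ = 228500000 N, ΣAE = 250300000 N.
δ = PL/ΣAE = 65600·355/250300000 = 0.09303 mm.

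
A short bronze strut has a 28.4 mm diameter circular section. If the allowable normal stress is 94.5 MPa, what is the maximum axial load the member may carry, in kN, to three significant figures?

A = 633.5 mm².
P_max = σ_allow · A = 94.5 · 633.5 = 59860 N = 59.86 kN.

59.9 kN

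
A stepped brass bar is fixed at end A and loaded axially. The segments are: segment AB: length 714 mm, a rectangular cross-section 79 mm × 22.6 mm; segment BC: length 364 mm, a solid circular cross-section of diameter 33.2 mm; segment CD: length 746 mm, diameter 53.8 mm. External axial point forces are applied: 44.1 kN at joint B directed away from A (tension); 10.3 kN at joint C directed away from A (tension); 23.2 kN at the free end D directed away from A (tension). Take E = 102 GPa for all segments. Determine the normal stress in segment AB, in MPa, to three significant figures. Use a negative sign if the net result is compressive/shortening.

Internal axial forces (sectioning from the free end, tension +): N_CD = 23.2 kN, N_BC = 33.5 kN, N_AB = 77.6 kN.
A_AB = 1785 mm².
σ_AB = N_AB/A_AB = 77600/1785 = 43.46 MPa.

43.5 MPa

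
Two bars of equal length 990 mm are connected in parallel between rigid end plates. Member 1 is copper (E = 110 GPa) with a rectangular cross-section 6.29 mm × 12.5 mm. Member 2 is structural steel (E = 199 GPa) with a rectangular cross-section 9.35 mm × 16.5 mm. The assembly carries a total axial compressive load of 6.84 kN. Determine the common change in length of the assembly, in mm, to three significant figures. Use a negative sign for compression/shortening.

A_1 = 78.62 mm².
A_2 = 154.3 mm².
Equal strain + equilibrium ⇒ each member carries load in proportion to AE: A₁E₁ = 8649000 N, A₂E₂ = 30700000 N, ΣAE = 39350000 N.
δ = PL/ΣAE = -6840·990/39350000 = -0.1721 mm.

-0.172 mm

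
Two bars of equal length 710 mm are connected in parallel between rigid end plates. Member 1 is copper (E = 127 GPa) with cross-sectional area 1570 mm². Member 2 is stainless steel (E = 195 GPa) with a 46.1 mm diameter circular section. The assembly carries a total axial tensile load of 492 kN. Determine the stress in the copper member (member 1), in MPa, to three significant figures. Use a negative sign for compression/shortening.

A_2 = 1669 mm².
Equal strain + equilibrium ⇒ each member carries load in proportion to AE: A₁E₁ = 199400000 N, A₂E₂ = 325500000 N, ΣAE = 524900000 N.
σ₁ = P·E₁/ΣAE = 492000·127000/524900000 = 119 MPa.

119 MPa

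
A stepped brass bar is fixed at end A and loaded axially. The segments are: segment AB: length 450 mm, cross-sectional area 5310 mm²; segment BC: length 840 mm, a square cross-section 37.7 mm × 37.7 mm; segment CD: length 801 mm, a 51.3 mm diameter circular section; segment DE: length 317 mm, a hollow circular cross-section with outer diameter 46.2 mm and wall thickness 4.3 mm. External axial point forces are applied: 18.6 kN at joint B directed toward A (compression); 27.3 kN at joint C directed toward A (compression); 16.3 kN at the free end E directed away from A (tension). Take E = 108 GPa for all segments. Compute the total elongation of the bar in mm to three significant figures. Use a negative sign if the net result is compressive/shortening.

Internal axial forces (sectioning from the free end, tension +): N_DE = 16.3 kN, N_CD = 16.3 kN, N_BC = -11 kN, N_AB = -29.6 kN.
A_BC = 1421 mm².
A_CD = 2067 mm².
A_DE = 566 mm².
δ_AB = -29600·450/(5310·108000) = -0.02323 mm
δ_BC = -11000·840/(1421·108000) = -0.0602 mm
δ_CD = 16300·801/(2067·108000) = 0.05849 mm
δ_DE = 16300·317/(566·108000) = 0.08453 mm
δ = Σδ_i = 0.05959 mm.

0.0596 mm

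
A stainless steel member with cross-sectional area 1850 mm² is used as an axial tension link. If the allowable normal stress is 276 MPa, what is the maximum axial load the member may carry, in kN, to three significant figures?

P_max = σ_allow · A = 276 · 1850 = 510600 N = 510.6 kN.

511 kN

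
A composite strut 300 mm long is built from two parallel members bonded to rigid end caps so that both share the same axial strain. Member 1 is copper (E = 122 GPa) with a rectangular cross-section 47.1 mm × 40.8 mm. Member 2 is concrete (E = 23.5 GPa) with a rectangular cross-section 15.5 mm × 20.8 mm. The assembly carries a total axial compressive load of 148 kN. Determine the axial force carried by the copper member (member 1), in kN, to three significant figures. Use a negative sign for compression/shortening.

A_1 = 1922 mm².
A_2 = 322.4 mm².
Equal strain + equilibrium ⇒ each member carries load in proportion to AE: A₁E₁ = 234400000 N, A₂E₂ = 7576000 N, ΣAE = 242000000 N.
F₁ = P·A₁E₁/ΣAE = -148000·234400000/242000000 = -143400 N.

-143 kN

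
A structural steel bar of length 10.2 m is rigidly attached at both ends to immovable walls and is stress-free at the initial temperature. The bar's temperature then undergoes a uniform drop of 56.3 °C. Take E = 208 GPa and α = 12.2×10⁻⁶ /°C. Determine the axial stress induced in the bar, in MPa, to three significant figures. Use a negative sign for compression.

143 MPa

Free thermal expansion αLΔT = 12.2e-6 · 10200 · -56.3 = -7.006 mm.
The walls impose strain ε = −(-7.006)/10200 = 6.8686e-04; σ = Eε = 208000 · 6.8686e-04 = 142.9 MPa.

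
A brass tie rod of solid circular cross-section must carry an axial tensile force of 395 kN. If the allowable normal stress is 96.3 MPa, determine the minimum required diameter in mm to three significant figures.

Required area A ≥ P/σ_allow = 395000/96.3 = 4102 mm².
For a solid circular section, d ≥ √(4A/π) = 72.27 mm.

72.3 mm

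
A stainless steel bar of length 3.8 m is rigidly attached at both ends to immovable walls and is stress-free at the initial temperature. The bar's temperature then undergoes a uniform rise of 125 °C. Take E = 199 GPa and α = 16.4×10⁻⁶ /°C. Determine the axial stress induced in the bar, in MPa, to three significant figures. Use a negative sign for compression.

-408 MPa

Free thermal expansion αLΔT = 16.4e-6 · 3800 · 125 = 7.79 mm.
The walls impose strain ε = −(7.79)/3800 = -2.0500e-03; σ = Eε = 199000 · -2.0500e-03 = -407.9 MPa.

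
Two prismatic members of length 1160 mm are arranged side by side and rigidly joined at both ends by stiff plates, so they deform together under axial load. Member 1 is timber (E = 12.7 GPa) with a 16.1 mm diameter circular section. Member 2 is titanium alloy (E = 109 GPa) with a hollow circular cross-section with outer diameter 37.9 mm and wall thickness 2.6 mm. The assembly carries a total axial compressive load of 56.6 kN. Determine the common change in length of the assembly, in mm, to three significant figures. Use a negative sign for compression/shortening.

A_1 = 203.6 mm².
A_2 = 288.3 mm².
Equal strain + equilibrium ⇒ each member carries load in proportion to AE: A₁E₁ = 2586000 N, A₂E₂ = 31430000 N, ΣAE = 34010000 N.
δ = PL/ΣAE = -56600·1160/34010000 = -1.93 mm.

-1.93 mm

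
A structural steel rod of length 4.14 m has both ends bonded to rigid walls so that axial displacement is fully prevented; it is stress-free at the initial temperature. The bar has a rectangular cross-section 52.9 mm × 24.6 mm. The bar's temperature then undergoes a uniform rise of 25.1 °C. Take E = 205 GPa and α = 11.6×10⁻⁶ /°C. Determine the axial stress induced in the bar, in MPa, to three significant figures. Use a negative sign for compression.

-59.7 MPa

Free thermal expansion αLΔT = 11.6e-6 · 4140 · 25.1 = 1.205 mm.
The walls impose strain ε = −(1.205)/4140 = -2.9116e-04; σ = Eε = 205000 · -2.9116e-04 = -59.69 MPa.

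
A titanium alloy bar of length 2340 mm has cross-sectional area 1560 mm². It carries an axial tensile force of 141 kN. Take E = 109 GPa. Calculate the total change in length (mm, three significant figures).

δ_mech = NL/(AE) = 141000·2340/(1560·109000) = 1.94 mm.

1.94 mm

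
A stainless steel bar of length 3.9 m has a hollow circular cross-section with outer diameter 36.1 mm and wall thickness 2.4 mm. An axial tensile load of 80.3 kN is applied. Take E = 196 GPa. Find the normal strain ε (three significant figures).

0.00161

A = 254.1 mm².
σ = N/A = 316 MPa; ε = σ/E = 316/196000 = 1.612e-03.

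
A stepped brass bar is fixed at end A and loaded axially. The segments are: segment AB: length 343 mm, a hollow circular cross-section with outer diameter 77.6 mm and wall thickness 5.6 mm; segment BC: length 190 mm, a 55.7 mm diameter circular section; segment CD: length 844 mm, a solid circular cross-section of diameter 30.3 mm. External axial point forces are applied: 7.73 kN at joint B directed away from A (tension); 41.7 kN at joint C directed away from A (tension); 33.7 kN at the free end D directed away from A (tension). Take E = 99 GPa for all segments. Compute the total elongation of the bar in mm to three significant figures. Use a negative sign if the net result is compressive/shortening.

0.685 mm

Internal axial forces (sectioning from the free end, tension +): N_CD = 33.7 kN, N_BC = 75.4 kN, N_AB = 83.13 kN.
A_AB = 1267 mm².
A_BC = 2437 mm².
A_CD = 721.1 mm².
δ_AB = 83130·343/(1267·99000) = 0.2274 mm
δ_BC = 75400·190/(2437·99000) = 0.05939 mm
δ_CD = 33700·844/(721.1·99000) = 0.3984 mm
δ = Σδ_i = 0.6852 mm.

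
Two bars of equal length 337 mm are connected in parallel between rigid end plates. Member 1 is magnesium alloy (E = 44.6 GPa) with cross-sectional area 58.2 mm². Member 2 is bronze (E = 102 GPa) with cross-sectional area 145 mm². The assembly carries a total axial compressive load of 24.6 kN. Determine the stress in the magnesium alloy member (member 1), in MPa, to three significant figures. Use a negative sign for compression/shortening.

-63.1 MPa

Equal strain + equilibrium ⇒ each member carries load in proportion to AE: A₁E₁ = 2596000 N, A₂E₂ = 14790000 N, ΣAE = 17390000 N.
σ₁ = P·E₁/ΣAE = -24600·44600/17390000 = -63.11 MPa.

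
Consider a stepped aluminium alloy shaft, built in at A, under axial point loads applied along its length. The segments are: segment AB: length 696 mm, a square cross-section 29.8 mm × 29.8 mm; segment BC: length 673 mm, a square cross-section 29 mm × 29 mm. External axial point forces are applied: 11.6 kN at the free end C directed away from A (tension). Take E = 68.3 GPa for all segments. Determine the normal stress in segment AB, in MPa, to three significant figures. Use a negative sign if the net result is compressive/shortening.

Internal axial forces (sectioning from the free end, tension +): N_BC = 11.6 kN, N_AB = 11.6 kN.
A_AB = 888 mm².
σ_AB = N_AB/A_AB = 11600/888 = 13.06 MPa.

13.1 MPa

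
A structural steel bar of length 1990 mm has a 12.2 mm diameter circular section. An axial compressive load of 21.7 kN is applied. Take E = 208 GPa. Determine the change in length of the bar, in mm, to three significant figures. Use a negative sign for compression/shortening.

A = 116.9 mm².
δ_mech = NL/(AE) = -21700·1990/(116.9·208000) = -1.776 mm.

-1.78 mm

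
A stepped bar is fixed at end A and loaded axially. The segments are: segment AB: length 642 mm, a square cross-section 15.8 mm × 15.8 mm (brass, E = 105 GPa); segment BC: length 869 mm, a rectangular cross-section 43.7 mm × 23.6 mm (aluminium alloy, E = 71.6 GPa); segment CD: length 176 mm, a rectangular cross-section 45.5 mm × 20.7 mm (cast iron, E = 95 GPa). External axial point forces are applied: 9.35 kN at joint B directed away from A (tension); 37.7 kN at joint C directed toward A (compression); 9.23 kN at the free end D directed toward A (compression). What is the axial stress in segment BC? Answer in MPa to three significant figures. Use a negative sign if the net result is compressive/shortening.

Internal axial forces (sectioning from the free end, tension +): N_CD = -9.23 kN, N_BC = -46.93 kN, N_AB = -37.58 kN.
A_BC = 1031 mm².
σ_BC = N_BC/A_BC = -46930/1031 = -45.5 MPa.

-45.5 MPa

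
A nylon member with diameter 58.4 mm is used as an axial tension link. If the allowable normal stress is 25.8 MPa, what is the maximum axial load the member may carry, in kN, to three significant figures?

69.1 kN

A = 2679 mm².
P_max = σ_allow · A = 25.8 · 2679 = 69110 N = 69.11 kN.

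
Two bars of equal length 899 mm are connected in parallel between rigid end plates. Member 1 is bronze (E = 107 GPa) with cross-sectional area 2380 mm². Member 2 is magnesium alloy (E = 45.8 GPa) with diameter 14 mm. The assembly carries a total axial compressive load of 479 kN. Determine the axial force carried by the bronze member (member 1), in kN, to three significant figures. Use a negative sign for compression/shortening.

-466 kN

A_2 = 153.9 mm².
Equal strain + equilibrium ⇒ each member carries load in proportion to AE: A₁E₁ = 254700000 N, A₂E₂ = 7050000 N, ΣAE = 261700000 N.
F₁ = P·A₁E₁/ΣAE = -479000·254700000/261700000 = -466100 N.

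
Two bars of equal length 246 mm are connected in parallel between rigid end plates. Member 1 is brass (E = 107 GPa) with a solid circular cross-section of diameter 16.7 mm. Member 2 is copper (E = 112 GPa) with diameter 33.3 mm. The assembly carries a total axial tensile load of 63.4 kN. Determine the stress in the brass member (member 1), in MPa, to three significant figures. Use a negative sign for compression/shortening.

A_1 = 219 mm².
A_2 = 870.9 mm².
Equal strain + equilibrium ⇒ each member carries load in proportion to AE: A₁E₁ = 23440000 N, A₂E₂ = 97540000 N, ΣAE = 121000000 N.
σ₁ = P·E₁/ΣAE = 63400·107000/121000000 = 56.07 MPa.

56.1 MPa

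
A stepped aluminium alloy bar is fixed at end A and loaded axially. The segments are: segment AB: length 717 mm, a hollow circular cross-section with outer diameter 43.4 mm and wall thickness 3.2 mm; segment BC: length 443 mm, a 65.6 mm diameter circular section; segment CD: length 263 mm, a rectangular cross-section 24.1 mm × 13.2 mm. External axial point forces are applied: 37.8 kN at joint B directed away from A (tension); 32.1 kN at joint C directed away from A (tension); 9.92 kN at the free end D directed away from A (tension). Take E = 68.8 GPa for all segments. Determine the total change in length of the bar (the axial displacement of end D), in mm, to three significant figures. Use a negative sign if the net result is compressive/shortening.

2.26 mm

Internal axial forces (sectioning from the free end, tension +): N_CD = 9.92 kN, N_BC = 42.02 kN, N_AB = 79.82 kN.
A_AB = 404.1 mm².
A_BC = 3380 mm².
A_CD = 318.1 mm².
δ_AB = 79820·717/(404.1·68800) = 2.058 mm
δ_BC = 42020·443/(3380·68800) = 0.08005 mm
δ_CD = 9920·263/(318.1·68800) = 0.1192 mm
δ = Σδ_i = 2.258 mm.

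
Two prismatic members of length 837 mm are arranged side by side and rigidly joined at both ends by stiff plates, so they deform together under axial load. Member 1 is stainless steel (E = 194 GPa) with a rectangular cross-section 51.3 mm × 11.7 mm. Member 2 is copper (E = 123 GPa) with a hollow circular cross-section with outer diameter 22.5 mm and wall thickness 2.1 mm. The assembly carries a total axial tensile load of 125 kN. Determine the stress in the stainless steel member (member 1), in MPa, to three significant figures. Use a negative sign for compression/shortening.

A_1 = 600.2 mm².
A_2 = 134.6 mm².
Equal strain + equilibrium ⇒ each member carries load in proportion to AE: A₁E₁ = 116400000 N, A₂E₂ = 16550000 N, ΣAE = 133000000 N.
σ₁ = P·E₁/ΣAE = 125000·194000/133000000 = 182.3 MPa.

182 MPa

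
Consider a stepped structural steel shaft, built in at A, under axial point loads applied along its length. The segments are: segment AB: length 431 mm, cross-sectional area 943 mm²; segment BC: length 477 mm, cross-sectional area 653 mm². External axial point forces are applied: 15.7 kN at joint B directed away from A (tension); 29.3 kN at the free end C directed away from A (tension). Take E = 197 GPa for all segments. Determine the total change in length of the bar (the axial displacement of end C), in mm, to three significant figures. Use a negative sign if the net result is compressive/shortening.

Internal axial forces (sectioning from the free end, tension +): N_BC = 29.3 kN, N_AB = 45 kN.
δ_AB = 45000·431/(943·197000) = 0.1044 mm
δ_BC = 29300·477/(653·197000) = 0.1086 mm
δ = Σδ_i = 0.213 mm.

0.213 mm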